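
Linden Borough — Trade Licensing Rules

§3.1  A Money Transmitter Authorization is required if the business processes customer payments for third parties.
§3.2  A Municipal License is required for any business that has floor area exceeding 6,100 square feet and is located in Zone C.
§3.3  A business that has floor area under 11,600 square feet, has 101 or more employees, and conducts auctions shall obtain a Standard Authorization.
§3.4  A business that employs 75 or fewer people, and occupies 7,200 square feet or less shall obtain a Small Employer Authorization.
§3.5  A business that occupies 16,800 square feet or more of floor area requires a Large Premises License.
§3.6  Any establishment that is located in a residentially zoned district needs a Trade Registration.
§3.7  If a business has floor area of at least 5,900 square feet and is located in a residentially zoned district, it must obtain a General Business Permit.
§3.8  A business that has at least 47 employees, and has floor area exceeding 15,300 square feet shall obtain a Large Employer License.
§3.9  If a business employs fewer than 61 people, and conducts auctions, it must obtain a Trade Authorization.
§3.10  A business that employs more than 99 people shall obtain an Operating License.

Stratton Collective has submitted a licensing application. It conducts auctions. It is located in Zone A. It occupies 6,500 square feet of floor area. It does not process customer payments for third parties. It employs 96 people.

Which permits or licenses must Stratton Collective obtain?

§3.1 does not process customer payments for third parties → Money Transmitter Authorization not required.
§3.2 floor area 6,500 square feet > 6,100 square feet; is located in Zone A (not: is located in Zone C) → Municipal License not required.
§3.3 floor area 6,500 square feet < 11,600 square feet; employees 96 < 101; conducts auctions → Standard Authorization not required.
§3.4 employees 96 > 75; floor area 6,500 square feet ≤ 7,200 square feet → Small Employer Authorization not required.
§3.5 floor area 6,500 square feet < 16,800 square feet → Large Premises License not required.
§3.6 is located in Zone A (not: is located in a residentially zoned district) → Trade Registration not required.
§3.7 floor area 6,500 square feet ≥ 5,900 square feet; is located in Zone A (not: is located in a residentially zoned district) → General Business Permit not required.
§3.8 employees 96 ≥ 47; floor area 6,500 square feet ≤ 15,300 square feet → Large Employer License not required.
§3.9 employees 96 ≥ 61; conducts auctions → Trade Authorization not required.
§3.10 employees 96 ≤ 99 → Operating License not required.

None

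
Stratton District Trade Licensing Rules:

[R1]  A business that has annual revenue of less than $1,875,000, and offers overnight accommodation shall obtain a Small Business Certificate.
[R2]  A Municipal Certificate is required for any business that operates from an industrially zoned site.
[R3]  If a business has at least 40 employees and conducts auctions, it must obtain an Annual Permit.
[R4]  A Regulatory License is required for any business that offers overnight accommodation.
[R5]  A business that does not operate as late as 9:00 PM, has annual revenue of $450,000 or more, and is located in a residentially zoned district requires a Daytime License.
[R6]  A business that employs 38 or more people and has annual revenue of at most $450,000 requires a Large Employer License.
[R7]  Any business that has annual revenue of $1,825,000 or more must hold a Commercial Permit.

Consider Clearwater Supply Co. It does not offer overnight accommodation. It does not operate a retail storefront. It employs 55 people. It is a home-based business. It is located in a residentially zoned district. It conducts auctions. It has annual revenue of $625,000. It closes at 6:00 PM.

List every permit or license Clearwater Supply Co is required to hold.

Annual Permit, Daytime License

[R1] revenue $625,000 < $1,875,000; does not offer overnight accommodation → Small Business Certificate not required.
[R2] is a home-based business (not: operates from an industrially zoned site) → Municipal Certificate not required.
[R3] employees 55 ≥ 40; conducts auctions → Annual Permit required.
[R4] does not offer overnight accommodation → Regulatory License not required.
[R5] closes 6:00 PM, at/before 9:00 PM; revenue $625,000 ≥ $450,000; is located in a residentially zoned district → Daytime License required.
[R6] employees 55 ≥ 38; revenue $625,000 > $450,000 → Large Employer License not required.
[R7] revenue $625,000 < $1,825,000 → Commercial Permit not required.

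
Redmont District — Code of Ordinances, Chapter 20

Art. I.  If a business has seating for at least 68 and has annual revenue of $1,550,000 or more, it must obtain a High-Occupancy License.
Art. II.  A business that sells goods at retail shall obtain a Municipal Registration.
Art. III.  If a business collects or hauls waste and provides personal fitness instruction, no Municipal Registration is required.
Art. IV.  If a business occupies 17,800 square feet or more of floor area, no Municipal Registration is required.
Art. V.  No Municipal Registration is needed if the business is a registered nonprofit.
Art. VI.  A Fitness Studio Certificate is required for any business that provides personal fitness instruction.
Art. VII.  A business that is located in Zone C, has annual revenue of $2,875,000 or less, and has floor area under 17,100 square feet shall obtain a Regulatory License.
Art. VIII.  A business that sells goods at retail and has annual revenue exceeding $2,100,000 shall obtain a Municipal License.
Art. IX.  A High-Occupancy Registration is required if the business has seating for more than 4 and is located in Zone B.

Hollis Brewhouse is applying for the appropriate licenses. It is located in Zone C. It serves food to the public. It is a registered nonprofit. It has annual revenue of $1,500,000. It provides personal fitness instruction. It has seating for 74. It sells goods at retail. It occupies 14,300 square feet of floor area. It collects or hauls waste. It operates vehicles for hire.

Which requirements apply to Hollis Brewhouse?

Art. I. seating 74 ≥ 68; revenue $1,500,000 < $1,550,000 → High-Occupancy License not required.
Art. II. sells goods at retail → Municipal Registration required.
Art. III. collects or hauls waste; provides personal fitness instruction → exempt from Municipal Registration.
Art. IV. floor area 14,300 square feet < 17,800 square feet → Municipal Registration exemption does not apply.
Art. V. is a registered nonprofit → exempt from Municipal Registration.
Art. VI. provides personal fitness instruction → Fitness Studio Certificate required.
Art. VII. is located in Zone C; revenue $1,500,000 ≤ $2,875,000; floor area 14,300 square feet < 17,100 square feet → Regulatory License required.
Art. VIII. sells goods at retail; revenue $1,500,000 ≤ $2,100,000 → Municipal License not required.
Art. IX. seating 74 > 4; is located in Zone C (not: is located in Zone B) → High-Occupancy Registration not required.

Fitness Studio Certificate, Regulatory License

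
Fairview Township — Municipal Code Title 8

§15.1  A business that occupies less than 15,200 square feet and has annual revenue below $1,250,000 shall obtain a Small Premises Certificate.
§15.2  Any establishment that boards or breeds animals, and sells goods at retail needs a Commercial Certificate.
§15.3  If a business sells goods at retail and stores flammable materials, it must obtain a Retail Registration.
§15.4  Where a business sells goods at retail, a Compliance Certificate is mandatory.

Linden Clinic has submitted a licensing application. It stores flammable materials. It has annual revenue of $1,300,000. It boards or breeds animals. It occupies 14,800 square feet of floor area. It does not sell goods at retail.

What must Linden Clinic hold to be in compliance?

§15.1 floor area 14,800 square feet < 15,200 square feet; revenue $1,300,000 ≥ $1,250,000 → Small Premises Certificate not required.
§15.2 boards or breeds animals; does not sell goods at retail → Commercial Certificate not required.
§15.3 does not sell goods at retail; stores flammable materials → Retail Registration not required.
§15.4 does not sell goods at retail → Compliance Certificate not required.

None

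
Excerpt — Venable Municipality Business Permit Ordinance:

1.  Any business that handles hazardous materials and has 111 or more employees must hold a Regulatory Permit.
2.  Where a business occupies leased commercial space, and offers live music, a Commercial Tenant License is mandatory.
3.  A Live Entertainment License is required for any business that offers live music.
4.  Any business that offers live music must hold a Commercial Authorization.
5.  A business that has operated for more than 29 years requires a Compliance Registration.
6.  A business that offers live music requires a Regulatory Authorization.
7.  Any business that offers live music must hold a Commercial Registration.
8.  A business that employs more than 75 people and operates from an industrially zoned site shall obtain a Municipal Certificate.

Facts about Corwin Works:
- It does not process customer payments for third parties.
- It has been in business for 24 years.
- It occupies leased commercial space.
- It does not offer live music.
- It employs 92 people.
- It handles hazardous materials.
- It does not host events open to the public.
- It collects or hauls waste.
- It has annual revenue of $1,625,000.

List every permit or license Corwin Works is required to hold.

None

1. handles hazardous materials; employees 92 < 111 → Regulatory Permit not required.
2. occupies leased commercial space; does not offer live music → Commercial Tenant License not required.
3. does not offer live music → Live Entertainment License not required.
4. does not offer live music → Commercial Authorization not required.
5. years in business 24 ≤ 29 → Compliance Registration not required.
6. does not offer live music → Regulatory Authorization not required.
7. does not offer live music → Commercial Registration not required.
8. employees 92 > 75; occupies leased commercial space (not: operates from an industrially zoned site) → Municipal Certificate not required.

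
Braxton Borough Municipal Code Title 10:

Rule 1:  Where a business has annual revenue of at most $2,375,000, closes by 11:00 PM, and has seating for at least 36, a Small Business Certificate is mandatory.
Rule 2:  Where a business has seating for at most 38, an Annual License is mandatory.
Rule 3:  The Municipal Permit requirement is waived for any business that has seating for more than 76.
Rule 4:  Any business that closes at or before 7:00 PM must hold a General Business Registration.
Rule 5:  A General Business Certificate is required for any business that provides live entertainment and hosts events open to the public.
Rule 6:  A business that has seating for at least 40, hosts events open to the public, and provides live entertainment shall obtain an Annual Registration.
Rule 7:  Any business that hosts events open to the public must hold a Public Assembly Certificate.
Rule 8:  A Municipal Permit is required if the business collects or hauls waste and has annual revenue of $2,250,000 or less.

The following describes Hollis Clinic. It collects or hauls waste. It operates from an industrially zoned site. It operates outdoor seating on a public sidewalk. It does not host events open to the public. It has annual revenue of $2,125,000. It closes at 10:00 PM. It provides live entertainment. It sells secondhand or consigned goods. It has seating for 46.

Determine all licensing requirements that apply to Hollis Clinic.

Rule 1: revenue $2,125,000 ≤ $2,375,000; closes 10:00 PM, at/before 11:00 PM; seating 46 ≥ 36 → Small Business Certificate required.
Rule 2: seating 46 > 38 → Annual License not required.
Rule 3: seating 46 ≤ 76 → Municipal Permit exemption does not apply.
Rule 4: closes 10:00 PM, after 7:00 PM → General Business Registration not required.
Rule 5: provides live entertainment; does not host events open to the public → General Business Certificate not required.
Rule 6: seating 46 ≥ 40; does not host events open to the public; provides live entertainment → Annual Registration not required.
Rule 7: does not host events open to the public → Public Assembly Certificate not required.
Rule 8: collects or hauls waste; revenue $2,125,000 ≤ $2,250,000 → Municipal Permit required.

Municipal Permit, Small Business Certificate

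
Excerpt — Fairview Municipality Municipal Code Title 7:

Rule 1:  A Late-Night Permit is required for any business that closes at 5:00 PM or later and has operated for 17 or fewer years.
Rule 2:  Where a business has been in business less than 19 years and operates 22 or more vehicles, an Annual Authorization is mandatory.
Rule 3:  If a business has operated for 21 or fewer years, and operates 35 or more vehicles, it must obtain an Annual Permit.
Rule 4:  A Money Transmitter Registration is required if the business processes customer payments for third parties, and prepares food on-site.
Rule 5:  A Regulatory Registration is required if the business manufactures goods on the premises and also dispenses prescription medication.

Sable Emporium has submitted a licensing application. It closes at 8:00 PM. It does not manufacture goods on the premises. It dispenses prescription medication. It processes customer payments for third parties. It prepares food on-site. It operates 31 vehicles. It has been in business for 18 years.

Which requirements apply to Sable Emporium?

Rule 1: closes 8:00 PM, after 5:00 PM; years in business 18 > 17 → Late-Night Permit not required.
Rule 2: years in business 18 < 19; vehicles 31 ≥ 22 → Annual Authorization required.
Rule 3: years in business 18 ≤ 21; vehicles 31 < 35 → Annual Permit not required.
Rule 4: processes customer payments for third parties; prepares food on-site → Money Transmitter Registration required.
Rule 5: does not manufacture goods on the premises; dispenses prescription medication → Regulatory Registration not required.

Annual Authorization, Money Transmitter Registration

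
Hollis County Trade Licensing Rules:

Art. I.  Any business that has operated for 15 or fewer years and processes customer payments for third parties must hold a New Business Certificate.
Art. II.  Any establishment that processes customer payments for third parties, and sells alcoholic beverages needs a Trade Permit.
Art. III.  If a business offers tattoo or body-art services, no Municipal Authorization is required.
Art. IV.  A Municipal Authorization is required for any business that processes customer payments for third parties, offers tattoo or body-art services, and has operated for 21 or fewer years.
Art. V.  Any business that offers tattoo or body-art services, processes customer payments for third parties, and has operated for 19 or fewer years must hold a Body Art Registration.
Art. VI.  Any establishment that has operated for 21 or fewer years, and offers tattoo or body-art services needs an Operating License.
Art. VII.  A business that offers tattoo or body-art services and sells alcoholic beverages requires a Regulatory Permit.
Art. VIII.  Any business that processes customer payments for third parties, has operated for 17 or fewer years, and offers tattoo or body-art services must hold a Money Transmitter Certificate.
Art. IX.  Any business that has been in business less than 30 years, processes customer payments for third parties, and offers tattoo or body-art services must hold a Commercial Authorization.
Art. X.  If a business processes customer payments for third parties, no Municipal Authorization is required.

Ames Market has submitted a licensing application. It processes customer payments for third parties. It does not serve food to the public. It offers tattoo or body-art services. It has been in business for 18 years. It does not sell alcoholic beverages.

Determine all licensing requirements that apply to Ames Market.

Art. I. years in business 18 > 15; processes customer payments for third parties → New Business Certificate not required.
Art. II. processes customer payments for third parties; does not sell alcoholic beverages → Trade Permit not required.
Art. III. offers tattoo or body-art services → exempt from Municipal Authorization.
Art. IV. processes customer payments for third parties; offers tattoo or body-art services; years in business 18 ≤ 21 → Municipal Authorization required.
Art. V. offers tattoo or body-art services; processes customer payments for third parties; years in business 18 ≤ 19 → Body Art Registration required.
Art. VI. years in business 18 ≤ 21; offers tattoo or body-art services → Operating License required.
Art. VII. offers tattoo or body-art services; does not sell alcoholic beverages → Regulatory Permit not required.
Art. VIII. processes customer payments for third parties; years in business 18 > 17; offers tattoo or body-art services → Money Transmitter Certificate not required.
Art. IX. years in business 18 < 30; processes customer payments for third parties; offers tattoo or body-art services → Commercial Authorization required.
Art. X. processes customer payments for third parties → exempt from Municipal Authorization.

Body Art Registration, Commercial Authorization, Operating License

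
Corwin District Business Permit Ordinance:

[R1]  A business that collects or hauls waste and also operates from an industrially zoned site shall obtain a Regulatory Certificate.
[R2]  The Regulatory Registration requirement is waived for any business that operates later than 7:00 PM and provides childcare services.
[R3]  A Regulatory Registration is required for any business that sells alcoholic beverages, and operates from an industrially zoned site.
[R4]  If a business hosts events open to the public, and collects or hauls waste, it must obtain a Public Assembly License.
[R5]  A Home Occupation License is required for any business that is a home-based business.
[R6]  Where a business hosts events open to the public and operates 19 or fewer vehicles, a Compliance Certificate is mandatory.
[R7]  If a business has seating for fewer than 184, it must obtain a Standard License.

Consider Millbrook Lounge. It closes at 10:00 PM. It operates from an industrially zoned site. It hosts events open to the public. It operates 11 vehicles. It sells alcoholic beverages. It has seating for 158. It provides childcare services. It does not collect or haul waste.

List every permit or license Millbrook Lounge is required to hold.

[R1] does not collect or haul waste; operates from an industrially zoned site → Regulatory Certificate not required.
[R2] closes 10:00 PM, after 7:00 PM; provides childcare services → exempt from Regulatory Registration.
[R3] sells alcoholic beverages; operates from an industrially zoned site → Regulatory Registration required.
[R4] hosts events open to the public; does not collect or haul waste → Public Assembly License not required.
[R5] operates from an industrially zoned site (not: is a home-based business) → Home Occupation License not required.
[R6] hosts events open to the public; vehicles 11 ≤ 19 → Compliance Certificate required.
[R7] seating 158 < 184 → Standard License required.

Compliance Certificate, Standard License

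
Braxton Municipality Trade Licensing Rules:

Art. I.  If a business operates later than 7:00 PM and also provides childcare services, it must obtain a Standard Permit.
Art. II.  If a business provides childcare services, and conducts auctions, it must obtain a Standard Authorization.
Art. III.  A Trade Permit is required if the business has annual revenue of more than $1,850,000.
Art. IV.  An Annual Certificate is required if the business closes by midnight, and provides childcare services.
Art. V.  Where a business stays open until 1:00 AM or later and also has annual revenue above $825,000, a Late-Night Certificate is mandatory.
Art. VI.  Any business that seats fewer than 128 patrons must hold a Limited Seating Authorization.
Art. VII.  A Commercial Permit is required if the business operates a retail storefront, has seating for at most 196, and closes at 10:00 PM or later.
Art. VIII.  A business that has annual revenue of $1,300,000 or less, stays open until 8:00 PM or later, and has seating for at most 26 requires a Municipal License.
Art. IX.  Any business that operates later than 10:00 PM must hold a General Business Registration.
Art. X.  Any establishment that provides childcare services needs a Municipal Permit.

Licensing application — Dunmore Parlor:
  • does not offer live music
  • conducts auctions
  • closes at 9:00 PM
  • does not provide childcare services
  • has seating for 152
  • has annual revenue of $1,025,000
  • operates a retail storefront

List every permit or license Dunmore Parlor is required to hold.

Art. I. closes 9:00 PM, after 7:00 PM; does not provide childcare services → Standard Permit not required.
Art. II. does not provide childcare services; conducts auctions → Standard Authorization not required.
Art. III. revenue $1,025,000 ≤ $1,850,000 → Trade Permit not required.
Art. IV. closes 9:00 PM, at/before midnight; does not provide childcare services → Annual Certificate not required.
Art. V. closes 9:00 PM, at/before 1:00 AM; revenue $1,025,000 > $825,000 → Late-Night Certificate not required.
Art. VI. seating 152 ≥ 128 → Limited Seating Authorization not required.
Art. VII. operates a retail storefront; seating 152 ≤ 196; closes 9:00 PM, at/before 10:00 PM → Commercial Permit not required.
Art. VIII. revenue $1,025,000 ≤ $1,300,000; closes 9:00 PM, after 8:00 PM; seating 152 > 26 → Municipal License not required.
Art. IX. closes 9:00 PM, at/before 10:00 PM → General Business Registration not required.
Art. X. does not provide childcare services → Municipal Permit not required.

None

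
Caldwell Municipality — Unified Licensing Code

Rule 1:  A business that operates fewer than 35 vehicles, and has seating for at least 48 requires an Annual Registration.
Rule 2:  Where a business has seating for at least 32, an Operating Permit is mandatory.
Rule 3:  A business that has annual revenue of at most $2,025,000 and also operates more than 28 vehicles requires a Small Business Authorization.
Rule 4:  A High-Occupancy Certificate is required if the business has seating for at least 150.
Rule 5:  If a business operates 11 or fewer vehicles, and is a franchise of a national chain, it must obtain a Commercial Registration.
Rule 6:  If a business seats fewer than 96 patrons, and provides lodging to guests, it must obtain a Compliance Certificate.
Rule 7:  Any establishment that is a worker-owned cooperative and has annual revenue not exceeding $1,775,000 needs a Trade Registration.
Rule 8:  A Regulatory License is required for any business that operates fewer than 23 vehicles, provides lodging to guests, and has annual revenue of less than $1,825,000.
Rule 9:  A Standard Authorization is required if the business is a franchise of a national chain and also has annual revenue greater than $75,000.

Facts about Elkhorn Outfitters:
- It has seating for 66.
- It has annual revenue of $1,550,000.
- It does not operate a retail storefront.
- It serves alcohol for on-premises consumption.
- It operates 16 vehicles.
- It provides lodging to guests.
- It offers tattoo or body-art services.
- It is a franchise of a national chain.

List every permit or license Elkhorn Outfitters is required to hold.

Annual Registration, Compliance Certificate, Operating Permit, Regulatory License, Standard Authorization

Rule 1: vehicles 16 < 35; seating 66 ≥ 48 → Annual Registration required.
Rule 2: seating 66 ≥ 32 → Operating Permit required.
Rule 3: revenue $1,550,000 ≤ $2,025,000; vehicles 16 ≤ 28 → Small Business Authorization not required.
Rule 4: seating 66 < 150 → High-Occupancy Certificate not required.
Rule 5: vehicles 16 > 11; is a franchise of a national chain → Commercial Registration not required.
Rule 6: seating 66 < 96; provides lodging to guests → Compliance Certificate required.
Rule 7: is a franchise of a national chain (not: is a worker-owned cooperative); revenue $1,550,000 ≤ $1,775,000 → Trade Registration not required.
Rule 8: vehicles 16 < 23; provides lodging to guests; revenue $1,550,000 < $1,825,000 → Regulatory License required.
Rule 9: is a franchise of a national chain; revenue $1,550,000 > $75,000 → Standard Authorization required.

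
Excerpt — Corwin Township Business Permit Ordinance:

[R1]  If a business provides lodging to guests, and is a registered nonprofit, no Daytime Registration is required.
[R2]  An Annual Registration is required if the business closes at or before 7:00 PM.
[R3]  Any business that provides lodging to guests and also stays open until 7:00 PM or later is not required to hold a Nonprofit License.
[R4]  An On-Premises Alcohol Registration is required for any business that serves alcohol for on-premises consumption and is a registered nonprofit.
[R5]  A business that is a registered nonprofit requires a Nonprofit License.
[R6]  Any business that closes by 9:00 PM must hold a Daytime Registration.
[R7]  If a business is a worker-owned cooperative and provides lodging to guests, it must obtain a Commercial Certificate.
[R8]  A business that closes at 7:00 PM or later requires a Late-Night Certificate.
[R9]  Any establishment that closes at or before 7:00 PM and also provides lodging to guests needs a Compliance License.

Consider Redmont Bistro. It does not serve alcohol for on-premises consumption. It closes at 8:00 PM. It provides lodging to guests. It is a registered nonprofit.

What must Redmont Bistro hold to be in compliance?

[R1] provides lodging to guests; is a registered nonprofit → exempt from Daytime Registration.
[R2] closes 8:00 PM, after 7:00 PM → Annual Registration not required.
[R3] provides lodging to guests; closes 8:00 PM, after 7:00 PM → exempt from Nonprofit License.
[R4] does not serve alcohol for on-premises consumption; is a registered nonprofit → On-Premises Alcohol Registration not required.
[R5] is a registered nonprofit → Nonprofit License required.
[R6] closes 8:00 PM, at/before 9:00 PM → Daytime Registration required.
[R7] is a registered nonprofit (not: is a worker-owned cooperative); provides lodging to guests → Commercial Certificate not required.
[R8] closes 8:00 PM, after 7:00 PM → Late-Night Certificate required.
[R9] closes 8:00 PM, after 7:00 PM; provides lodging to guests → Compliance License not required.

Late-Night Certificate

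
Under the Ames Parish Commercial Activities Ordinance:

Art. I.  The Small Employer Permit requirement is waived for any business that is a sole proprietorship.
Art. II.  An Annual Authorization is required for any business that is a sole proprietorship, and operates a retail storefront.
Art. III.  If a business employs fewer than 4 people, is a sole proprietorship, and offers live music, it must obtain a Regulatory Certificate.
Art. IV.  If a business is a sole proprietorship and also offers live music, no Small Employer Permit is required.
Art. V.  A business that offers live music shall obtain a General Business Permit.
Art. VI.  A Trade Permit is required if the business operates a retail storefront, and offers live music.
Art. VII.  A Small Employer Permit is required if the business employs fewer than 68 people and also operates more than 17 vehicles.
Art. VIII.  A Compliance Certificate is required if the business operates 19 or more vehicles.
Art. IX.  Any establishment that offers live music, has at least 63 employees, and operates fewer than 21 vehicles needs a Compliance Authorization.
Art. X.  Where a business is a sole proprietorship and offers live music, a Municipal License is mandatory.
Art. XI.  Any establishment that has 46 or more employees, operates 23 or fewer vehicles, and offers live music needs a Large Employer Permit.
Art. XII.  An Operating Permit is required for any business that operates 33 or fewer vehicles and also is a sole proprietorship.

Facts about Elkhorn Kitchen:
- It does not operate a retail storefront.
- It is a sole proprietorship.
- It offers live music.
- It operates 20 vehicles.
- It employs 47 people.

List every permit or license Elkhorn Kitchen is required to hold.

Compliance Certificate, General Business Permit, Large Employer Permit, Municipal License, Operating Permit

Art. I. is a sole proprietorship → exempt from Small Employer Permit.
Art. II. is a sole proprietorship; does not operate a retail storefront → Annual Authorization not required.
Art. III. employees 47 ≥ 4; is a sole proprietorship; offers live music → Regulatory Certificate not required.
Art. IV. is a sole proprietorship; offers live music → exempt from Small Employer Permit.
Art. V. offers live music → General Business Permit required.
Art. VI. does not operate a retail storefront; offers live music → Trade Permit not required.
Art. VII. employees 47 < 68; vehicles 20 > 17 → Small Employer Permit required.
Art. VIII. vehicles 20 ≥ 19 → Compliance Certificate required.
Art. IX. offers live music; employees 47 < 63; vehicles 20 < 21 → Compliance Authorization not required.
Art. X. is a sole proprietorship; offers live music → Municipal License required.
Art. XI. employees 47 ≥ 46; vehicles 20 ≤ 23; offers live music → Large Employer Permit required.
Art. XII. vehicles 20 ≤ 33; is a sole proprietorship → Operating Permit required.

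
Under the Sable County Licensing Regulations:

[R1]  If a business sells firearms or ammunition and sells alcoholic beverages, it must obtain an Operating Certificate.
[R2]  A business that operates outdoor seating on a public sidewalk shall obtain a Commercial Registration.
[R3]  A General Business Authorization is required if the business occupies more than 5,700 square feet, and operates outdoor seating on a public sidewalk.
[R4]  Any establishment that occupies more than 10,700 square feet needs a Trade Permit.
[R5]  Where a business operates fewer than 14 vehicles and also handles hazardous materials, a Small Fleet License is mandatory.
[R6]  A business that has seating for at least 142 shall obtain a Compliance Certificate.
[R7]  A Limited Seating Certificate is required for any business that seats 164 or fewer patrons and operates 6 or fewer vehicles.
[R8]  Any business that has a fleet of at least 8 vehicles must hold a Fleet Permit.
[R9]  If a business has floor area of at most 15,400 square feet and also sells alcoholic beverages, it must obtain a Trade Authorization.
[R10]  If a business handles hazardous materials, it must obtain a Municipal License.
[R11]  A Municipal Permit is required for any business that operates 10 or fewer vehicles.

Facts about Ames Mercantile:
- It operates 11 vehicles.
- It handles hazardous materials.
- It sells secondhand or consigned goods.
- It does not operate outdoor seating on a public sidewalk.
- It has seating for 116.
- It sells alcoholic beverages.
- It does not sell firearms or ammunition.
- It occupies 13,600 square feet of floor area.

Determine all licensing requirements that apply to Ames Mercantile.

[R1] does not sell firearms or ammunition; sells alcoholic beverages → Operating Certificate not required.
[R2] does not operate outdoor seating on a public sidewalk → Commercial Registration not required.
[R3] floor area 13,600 square feet > 5,700 square feet; does not operate outdoor seating on a public sidewalk → General Business Authorization not required.
[R4] floor area 13,600 square feet > 10,700 square feet → Trade Permit required.
[R5] vehicles 11 < 14; handles hazardous materials → Small Fleet License required.
[R6] seating 116 < 142 → Compliance Certificate not required.
[R7] seating 116 ≤ 164; vehicles 11 > 6 → Limited Seating Certificate not required.
[R8] vehicles 11 ≥ 8 → Fleet Permit required.
[R9] floor area 13,600 square feet ≤ 15,400 square feet; sells alcoholic beverages → Trade Authorization required.
[R10] handles hazardous materials → Municipal License required.
[R11] vehicles 11 > 10 → Municipal Permit not required.

Fleet Permit, Municipal License, Small Fleet License, Trade Authorization, Trade Permit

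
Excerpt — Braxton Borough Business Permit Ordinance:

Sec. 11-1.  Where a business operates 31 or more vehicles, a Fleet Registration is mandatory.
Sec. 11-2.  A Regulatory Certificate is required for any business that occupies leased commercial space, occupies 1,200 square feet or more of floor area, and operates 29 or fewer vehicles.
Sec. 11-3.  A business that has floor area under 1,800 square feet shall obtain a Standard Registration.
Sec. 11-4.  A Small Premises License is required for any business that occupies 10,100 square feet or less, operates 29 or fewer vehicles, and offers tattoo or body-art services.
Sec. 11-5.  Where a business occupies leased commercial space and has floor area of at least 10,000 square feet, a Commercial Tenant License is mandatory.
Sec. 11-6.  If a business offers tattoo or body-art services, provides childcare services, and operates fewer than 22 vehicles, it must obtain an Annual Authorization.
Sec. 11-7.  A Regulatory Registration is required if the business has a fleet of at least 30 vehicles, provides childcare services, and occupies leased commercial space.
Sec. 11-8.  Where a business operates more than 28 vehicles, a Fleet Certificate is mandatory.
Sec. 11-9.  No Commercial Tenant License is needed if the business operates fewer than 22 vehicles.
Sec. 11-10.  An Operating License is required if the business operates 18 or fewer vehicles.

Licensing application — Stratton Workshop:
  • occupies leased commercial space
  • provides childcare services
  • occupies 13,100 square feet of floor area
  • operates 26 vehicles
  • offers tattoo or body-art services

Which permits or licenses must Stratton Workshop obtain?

Commercial Tenant License, Regulatory Certificate

Sec. 11-1. vehicles 26 < 31 → Fleet Registration not required.
Sec. 11-2. occupies leased commercial space; floor area 13,100 square feet ≥ 1,200 square feet; vehicles 26 ≤ 29 → Regulatory Certificate required.
Sec. 11-3. floor area 13,100 square feet ≥ 1,800 square feet → Standard Registration not required.
Sec. 11-4. floor area 13,100 square feet > 10,100 square feet; vehicles 26 ≤ 29; offers tattoo or body-art services → Small Premises License not required.
Sec. 11-5. occupies leased commercial space; floor area 13,100 square feet ≥ 10,000 square feet → Commercial Tenant License required.
Sec. 11-6. offers tattoo or body-art services; provides childcare services; vehicles 26 ≥ 22 → Annual Authorization not required.
Sec. 11-7. vehicles 26 < 30; provides childcare services; occupies leased commercial space → Regulatory Registration not required.
Sec. 11-8. vehicles 26 ≤ 28 → Fleet Certificate not required.
Sec. 11-9. vehicles 26 ≥ 22 → Commercial Tenant License exemption does not apply.
Sec. 11-10. vehicles 26 > 18 → Operating License not required.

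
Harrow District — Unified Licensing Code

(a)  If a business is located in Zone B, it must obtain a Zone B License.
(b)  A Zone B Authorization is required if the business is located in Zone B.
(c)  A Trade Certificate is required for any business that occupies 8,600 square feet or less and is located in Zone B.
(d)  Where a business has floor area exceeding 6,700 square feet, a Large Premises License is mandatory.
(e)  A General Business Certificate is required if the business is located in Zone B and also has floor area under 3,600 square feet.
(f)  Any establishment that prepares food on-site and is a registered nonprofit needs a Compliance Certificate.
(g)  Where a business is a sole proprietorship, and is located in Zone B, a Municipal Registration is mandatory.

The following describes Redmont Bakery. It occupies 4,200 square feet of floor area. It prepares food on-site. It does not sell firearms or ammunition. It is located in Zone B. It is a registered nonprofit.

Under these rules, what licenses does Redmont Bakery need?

(a) is located in Zone B → Zone B License required.
(b) is located in Zone B → Zone B Authorization required.
(c) floor area 4,200 square feet ≤ 8,600 square feet; is located in Zone B → Trade Certificate required.
(d) floor area 4,200 square feet ≤ 6,700 square feet → Large Premises License not required.
(e) is located in Zone B; floor area 4,200 square feet ≥ 3,600 square feet → General Business Certificate not required.
(f) prepares food on-site; is a registered nonprofit → Compliance Certificate required.
(g) is a registered nonprofit (not: is a sole proprietorship); is located in Zone B → Municipal Registration not required.

Compliance Certificate, Trade Certificate, Zone B Authorization, Zone B License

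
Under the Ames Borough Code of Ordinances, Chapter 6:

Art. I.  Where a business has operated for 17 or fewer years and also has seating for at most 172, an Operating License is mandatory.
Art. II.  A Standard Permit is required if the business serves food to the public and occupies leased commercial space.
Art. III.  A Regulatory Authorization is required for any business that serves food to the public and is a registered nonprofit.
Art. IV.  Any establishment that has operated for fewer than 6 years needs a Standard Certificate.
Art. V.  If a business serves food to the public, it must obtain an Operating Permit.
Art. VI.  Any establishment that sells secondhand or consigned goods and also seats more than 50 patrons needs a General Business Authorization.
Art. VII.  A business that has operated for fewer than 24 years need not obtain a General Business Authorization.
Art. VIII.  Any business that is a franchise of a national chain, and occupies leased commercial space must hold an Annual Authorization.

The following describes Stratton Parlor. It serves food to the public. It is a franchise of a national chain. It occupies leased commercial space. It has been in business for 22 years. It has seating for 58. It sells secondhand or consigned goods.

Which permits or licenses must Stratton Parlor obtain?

Annual Authorization, Operating Permit, Standard Permit

Art. I. years in business 22 > 17; seating 58 ≤ 172 → Operating License not required.
Art. II. serves food to the public; occupies leased commercial space → Standard Permit required.
Art. III. serves food to the public; is a franchise of a national chain (not: is a registered nonprofit) → Regulatory Authorization not required.
Art. IV. years in business 22 ≥ 6 → Standard Certificate not required.
Art. V. serves food to the public → Operating Permit required.
Art. VI. sells secondhand or consigned goods; seating 58 > 50 → General Business Authorization required.
Art. VII. years in business 22 < 24 → exempt from General Business Authorization.
Art. VIII. is a franchise of a national chain; occupies leased commercial space → Annual Authorization required.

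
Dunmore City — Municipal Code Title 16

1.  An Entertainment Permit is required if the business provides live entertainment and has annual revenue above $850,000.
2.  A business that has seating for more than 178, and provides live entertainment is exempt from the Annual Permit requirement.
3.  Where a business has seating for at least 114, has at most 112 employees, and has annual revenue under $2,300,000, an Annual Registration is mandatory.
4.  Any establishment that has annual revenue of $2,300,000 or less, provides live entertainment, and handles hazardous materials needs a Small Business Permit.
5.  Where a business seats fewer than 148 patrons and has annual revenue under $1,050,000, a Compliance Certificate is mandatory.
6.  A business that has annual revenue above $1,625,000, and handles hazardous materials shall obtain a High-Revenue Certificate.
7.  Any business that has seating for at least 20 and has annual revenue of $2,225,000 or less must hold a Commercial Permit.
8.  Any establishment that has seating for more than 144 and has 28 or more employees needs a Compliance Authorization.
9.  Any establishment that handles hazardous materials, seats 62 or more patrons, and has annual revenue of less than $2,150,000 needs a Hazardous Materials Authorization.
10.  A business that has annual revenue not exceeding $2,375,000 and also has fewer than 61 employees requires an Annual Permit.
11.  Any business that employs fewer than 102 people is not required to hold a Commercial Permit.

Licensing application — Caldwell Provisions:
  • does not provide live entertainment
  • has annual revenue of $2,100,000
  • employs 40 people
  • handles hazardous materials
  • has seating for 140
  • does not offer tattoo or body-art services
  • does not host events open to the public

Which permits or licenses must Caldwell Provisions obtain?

Annual Permit, Annual Registration, Hazardous Materials Authorization, High-Revenue Certificate

1. does not provide live entertainment; revenue $2,100,000 > $850,000 → Entertainment Permit not required.
2. seating 140 ≤ 178; does not provide live entertainment → Annual Permit exemption does not apply.
3. seating 140 ≥ 114; employees 40 ≤ 112; revenue $2,100,000 < $2,300,000 → Annual Registration required.
4. revenue $2,100,000 ≤ $2,300,000; does not provide live entertainment; handles hazardous materials → Small Business Permit not required.
5. seating 140 < 148; revenue $2,100,000 ≥ $1,050,000 → Compliance Certificate not required.
6. revenue $2,100,000 > $1,625,000; handles hazardous materials → High-Revenue Certificate required.
7. seating 140 ≥ 20; revenue $2,100,000 ≤ $2,225,000 → Commercial Permit required.
8. seating 140 ≤ 144; employees 40 ≥ 28 → Compliance Authorization not required.
9. handles hazardous materials; seating 140 ≥ 62; revenue $2,100,000 < $2,150,000 → Hazardous Materials Authorization required.
10. revenue $2,100,000 ≤ $2,375,000; employees 40 < 61 → Annual Permit required.
11. employees 40 < 102 → exempt from Commercial Permit.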